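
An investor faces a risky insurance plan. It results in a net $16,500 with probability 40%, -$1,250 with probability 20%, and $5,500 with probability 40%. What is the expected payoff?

EV = 0.4 × 16500 + 0.2 × (-1250) + 0.4 × 5500 = 6600 − 250 + 2200 = 8550

$8,550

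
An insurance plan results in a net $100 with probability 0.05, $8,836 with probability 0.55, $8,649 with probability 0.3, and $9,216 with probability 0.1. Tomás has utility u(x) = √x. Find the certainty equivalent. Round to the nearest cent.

E[u] = 0.05·√100 + 0.55·√8836 + 0.3·√8649 + 0.1·√9216 = 0.05·10 + 0.55·94 + 0.3·93 + 0.1·96 = 89.7
CE = (89.7)² = 8046.09

$8,046.09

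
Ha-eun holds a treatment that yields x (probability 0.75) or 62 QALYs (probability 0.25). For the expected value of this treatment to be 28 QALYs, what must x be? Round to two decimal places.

x = 16.67 QALYs

0.75·x + 0.25·62 = 28
0.75·x = 28 − 15.5 = 12.5
x = 12.5 / 0.75 = 16.6667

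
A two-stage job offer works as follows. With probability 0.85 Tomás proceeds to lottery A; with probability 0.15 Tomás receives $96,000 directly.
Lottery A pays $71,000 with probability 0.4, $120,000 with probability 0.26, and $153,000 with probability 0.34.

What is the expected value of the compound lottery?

$109,277

EV(A) = 0.4 × 71000 + 0.26 × 120000 + 0.34 × 153000 = 28400 + 31200 + 52020 = 111620
Branch B: 96000 (certain)
Overall = 0.85 × 111620 + 0.15 × 96000 = 94877 + 14400 = 109277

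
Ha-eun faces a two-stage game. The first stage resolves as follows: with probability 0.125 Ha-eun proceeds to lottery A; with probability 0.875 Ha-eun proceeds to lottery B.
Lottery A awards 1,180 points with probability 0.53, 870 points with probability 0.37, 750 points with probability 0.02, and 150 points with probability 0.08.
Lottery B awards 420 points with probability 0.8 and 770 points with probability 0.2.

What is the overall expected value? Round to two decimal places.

EV(A) = 0.53 × 1180 + 0.37 × 870 + 0.02 × 750 + 0.08 × 150 = 625.4 + 321.9 + 15 + 12 = 974.3
EV(B) = 0.8 × 420 + 0.2 × 770 = 336 + 154 = 490
Overall = 0.125 × 974.3 + 0.875 × 490 = 121.7875 + 428.75 = 550.5375

550.54 points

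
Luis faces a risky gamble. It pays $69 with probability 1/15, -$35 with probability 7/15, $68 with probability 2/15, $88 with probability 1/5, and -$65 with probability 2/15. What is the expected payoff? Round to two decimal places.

EV = 1/15 × 69 + 7/15 × (-35) + 2/15 × 68 + 1/5 × 88 + 2/15 × (-65) = 4.6 − 16.3333 + 9.0667 + 17.6 − 8.6667 = 6.2667

$6.27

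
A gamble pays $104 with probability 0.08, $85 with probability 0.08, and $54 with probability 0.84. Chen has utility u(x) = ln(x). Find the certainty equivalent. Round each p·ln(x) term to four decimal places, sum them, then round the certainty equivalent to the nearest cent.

$59.01

E[u] = 0.08·ln(104) + 0.08·ln(85) + 0.84·ln(54) = 0.3716 + 0.3554 + 3.3507 = 4.0777
CE = e^4.0777 ≈ 59.01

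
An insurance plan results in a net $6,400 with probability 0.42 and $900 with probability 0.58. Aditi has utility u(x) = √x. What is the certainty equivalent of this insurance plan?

E[u] = 0.42·√6400 + 0.58·√900 = 0.42·80 + 0.58·30 = 51
CE = (51)² = 2601

$2,601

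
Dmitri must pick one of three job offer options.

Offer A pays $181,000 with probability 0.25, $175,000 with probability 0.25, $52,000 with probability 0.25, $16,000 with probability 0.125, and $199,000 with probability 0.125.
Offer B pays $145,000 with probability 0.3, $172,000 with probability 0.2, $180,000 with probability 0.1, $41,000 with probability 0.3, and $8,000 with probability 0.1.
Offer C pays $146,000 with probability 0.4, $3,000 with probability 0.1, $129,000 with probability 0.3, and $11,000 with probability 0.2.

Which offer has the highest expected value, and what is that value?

Offer A ($128,875)

Offer A = 0.25 × 181000 + 0.25 × 175000 + 0.25 × 52000 + 0.125 × 16000 + 0.125 × 199000 = 45250 + 43750 + 13000 + 2000 + 24875 = 128875
Offer B = 0.3 × 145000 + 0.2 × 172000 + 0.1 × 180000 + 0.3 × 41000 + 0.1 × 8000 = 43500 + 34400 + 18000 + 12300 + 800 = 109000
Offer C = 0.4 × 146000 + 0.1 × 3000 + 0.3 × 129000 + 0.2 × 11000 = 58400 + 300 + 38700 + 2200 = 99600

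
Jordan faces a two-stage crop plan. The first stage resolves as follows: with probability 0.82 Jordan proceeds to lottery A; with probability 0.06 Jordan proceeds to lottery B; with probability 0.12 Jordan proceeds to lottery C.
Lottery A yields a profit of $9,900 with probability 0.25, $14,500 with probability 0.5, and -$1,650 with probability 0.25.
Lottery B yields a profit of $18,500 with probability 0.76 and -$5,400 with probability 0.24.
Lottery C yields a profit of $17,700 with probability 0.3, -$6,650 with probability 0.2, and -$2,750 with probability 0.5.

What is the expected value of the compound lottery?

EV(A) = 0.25 × 9900 + 0.5 × 14500 + 0.25 × (-1650) = 2475 + 7250 − 412.5 = 9312.5
EV(B) = 0.76 × 18500 + 0.24 × (-5400) = 14060 − 1296 = 12764
EV(C) = 0.3 × 17700 + 0.2 × (-6650) + 0.5 × (-2750) = 5310 − 1330 − 1375 = 2605
Overall = 0.82 × 9312.5 + 0.06 × 12764 + 0.12 × 2605 = 7636.25 + 765.84 + 312.6 = 8714.69

$8,714.69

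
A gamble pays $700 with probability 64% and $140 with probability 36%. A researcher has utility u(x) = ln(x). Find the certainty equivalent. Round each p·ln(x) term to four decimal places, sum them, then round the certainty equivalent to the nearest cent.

$392.17

E[u] = 0.64·ln(700) + 0.36·ln(140) = 4.1927 + 1.7790 = 5.9717
CE = e^5.9717 ≈ 392.17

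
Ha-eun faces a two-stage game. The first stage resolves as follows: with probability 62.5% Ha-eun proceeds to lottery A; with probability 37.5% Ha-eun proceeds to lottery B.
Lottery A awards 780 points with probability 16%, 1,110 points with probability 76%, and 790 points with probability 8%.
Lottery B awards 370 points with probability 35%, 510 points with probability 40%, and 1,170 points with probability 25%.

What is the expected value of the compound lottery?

879.5 points

EV(A) = 0.16 × 780 + 0.76 × 1110 + 0.08 × 790 = 124.8 + 843.6 + 63.2 = 1031.6
EV(B) = 0.35 × 370 + 0.4 × 510 + 0.25 × 1170 = 129.5 + 204 + 292.5 = 626
Overall = 0.625 × 1031.6 + 0.375 × 626 = 644.75 + 234.75 = 879.5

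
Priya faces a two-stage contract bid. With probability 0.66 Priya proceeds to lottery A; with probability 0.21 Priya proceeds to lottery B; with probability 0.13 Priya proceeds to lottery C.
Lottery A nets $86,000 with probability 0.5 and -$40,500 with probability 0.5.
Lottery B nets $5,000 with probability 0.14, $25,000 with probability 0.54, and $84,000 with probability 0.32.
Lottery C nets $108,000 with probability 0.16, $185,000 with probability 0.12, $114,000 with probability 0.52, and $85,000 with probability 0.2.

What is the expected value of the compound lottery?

EV(A) = 0.5 × 86000 + 0.5 × (-40500) = 43000 − 20250 = 22750
EV(B) = 0.14 × 5000 + 0.54 × 25000 + 0.32 × 84000 = 700 + 13500 + 26880 = 41080
EV(C) = 0.16 × 108000 + 0.12 × 185000 + 0.52 × 114000 + 0.2 × 85000 = 17280 + 22200 + 59280 + 17000 = 115760
Overall = 0.66 × 22750 + 0.21 × 41080 + 0.13 × 115760 = 15015 + 8626.8 + 15048.8 = 38690.6

$38,690.60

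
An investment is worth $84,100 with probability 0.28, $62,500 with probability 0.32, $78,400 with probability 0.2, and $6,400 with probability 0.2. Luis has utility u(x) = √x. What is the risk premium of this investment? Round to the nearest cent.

$6,125.76

E[u] = 0.28·√84100 + 0.32·√62500 + 0.2·√78400 + 0.2·√6400 = 0.28·290 + 0.32·250 + 0.2·280 + 0.2·80 = 233.2
CE = (233.2)² = 54382.24
Risk premium = EV − CE = 60508 − 54382.24 = 6125.76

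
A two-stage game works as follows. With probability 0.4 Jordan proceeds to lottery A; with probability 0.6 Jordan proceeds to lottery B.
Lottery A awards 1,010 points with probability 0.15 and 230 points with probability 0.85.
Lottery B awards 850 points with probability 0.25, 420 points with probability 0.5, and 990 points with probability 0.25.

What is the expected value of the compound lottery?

EV(A) = 0.15 × 1010 + 0.85 × 230 = 151.5 + 195.5 = 347
EV(B) = 0.25 × 850 + 0.5 × 420 + 0.25 × 990 = 212.5 + 210 + 247.5 = 670
Overall = 0.4 × 347 + 0.6 × 670 = 138.8 + 402 = 540.8

540.8 points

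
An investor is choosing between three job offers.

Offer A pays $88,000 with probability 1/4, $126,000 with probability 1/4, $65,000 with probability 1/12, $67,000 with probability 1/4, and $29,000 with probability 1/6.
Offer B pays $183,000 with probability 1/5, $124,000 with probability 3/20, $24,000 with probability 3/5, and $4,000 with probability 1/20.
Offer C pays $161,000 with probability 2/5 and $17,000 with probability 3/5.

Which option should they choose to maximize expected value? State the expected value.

Offer A = 1/4 × 88000 + 1/4 × 126000 + 1/12 × 65000 + 1/4 × 67000 + 1/6 × 29000 = 22000 + 31500 + 5416.6667 + 16750 + 4833.3333 = 80500
Offer B = 1/5 × 183000 + 3/20 × 124000 + 3/5 × 24000 + 1/20 × 4000 = 36600 + 18600 + 14400 + 200 = 69800
Offer C = 2/5 × 161000 + 3/5 × 17000 = 64400 + 10200 = 74600

Offer A ($80,500)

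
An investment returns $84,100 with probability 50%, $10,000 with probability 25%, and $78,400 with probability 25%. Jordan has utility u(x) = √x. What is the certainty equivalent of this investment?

E[u] = 0.5·√84100 + 0.25·√10000 + 0.25·√78400 = 0.5·290 + 0.25·100 + 0.25·280 = 240
CE = (240)² = 57600

$57,600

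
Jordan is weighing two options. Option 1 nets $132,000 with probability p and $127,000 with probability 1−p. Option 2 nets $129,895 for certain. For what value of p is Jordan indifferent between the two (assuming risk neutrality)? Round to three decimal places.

p = 0.579

p·132000 + (1−p)·127000 = 129895
5000p + 127000 = 129895
p = (129895 − 127000) / 5000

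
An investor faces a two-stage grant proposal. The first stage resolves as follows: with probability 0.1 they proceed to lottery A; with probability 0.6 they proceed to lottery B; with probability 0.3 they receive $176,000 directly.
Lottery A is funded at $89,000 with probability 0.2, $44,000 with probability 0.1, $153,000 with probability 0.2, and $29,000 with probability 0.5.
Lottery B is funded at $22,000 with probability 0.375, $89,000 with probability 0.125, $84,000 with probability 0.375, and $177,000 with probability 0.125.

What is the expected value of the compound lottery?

EV(A) = 0.2 × 89000 + 0.1 × 44000 + 0.2 × 153000 + 0.5 × 29000 = 17800 + 4400 + 30600 + 14500 = 67300
EV(B) = 0.375 × 22000 + 0.125 × 89000 + 0.375 × 84000 + 0.125 × 177000 = 8250 + 11125 + 31500 + 22125 = 73000
Branch C: 176000 (certain)
Overall = 0.1 × 67300 + 0.6 × 73000 + 0.3 × 176000 = 6730 + 43800 + 52800 = 103330

$103,330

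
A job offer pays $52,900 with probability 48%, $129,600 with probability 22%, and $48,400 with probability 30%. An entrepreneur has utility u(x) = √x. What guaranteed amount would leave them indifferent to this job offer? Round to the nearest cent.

E[u] = 0.48·√52900 + 0.22·√129600 + 0.3·√48400 = 0.48·230 + 0.22·360 + 0.3·220 = 255.6
CE = (255.6)² = 65331.36

$65,331.36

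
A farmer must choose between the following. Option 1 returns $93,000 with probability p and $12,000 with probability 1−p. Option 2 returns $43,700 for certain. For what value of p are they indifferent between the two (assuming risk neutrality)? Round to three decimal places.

p·93000 + (1−p)·12000 = 43700
81000p + 12000 = 43700
p = (43700 − 12000) / 81000

p = 0.391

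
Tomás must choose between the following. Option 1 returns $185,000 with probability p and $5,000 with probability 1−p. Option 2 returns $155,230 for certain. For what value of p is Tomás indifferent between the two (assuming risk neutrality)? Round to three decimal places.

p·185000 + (1−p)·5000 = 155230
180000p + 5000 = 155230
p = (155230 − 5000) / 180000

p = 0.835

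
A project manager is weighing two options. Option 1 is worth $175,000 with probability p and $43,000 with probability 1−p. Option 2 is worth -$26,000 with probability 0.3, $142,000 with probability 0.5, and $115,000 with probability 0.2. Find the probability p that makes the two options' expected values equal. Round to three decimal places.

p = 0.327

EV(Option 2) = 0.3 × (-26000) + 0.5 × 142000 + 0.2 × 115000 = -7800 + 71000 + 23000 = 86200
p·175000 + (1−p)·43000 = 86200
132000p + 43000 = 86200
p = (86200 − 43000) / 132000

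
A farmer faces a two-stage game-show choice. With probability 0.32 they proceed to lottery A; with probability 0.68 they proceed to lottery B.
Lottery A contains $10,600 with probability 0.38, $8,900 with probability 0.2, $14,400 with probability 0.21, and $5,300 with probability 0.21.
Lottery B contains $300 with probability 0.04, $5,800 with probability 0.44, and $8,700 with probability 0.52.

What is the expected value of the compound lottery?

EV(A) = 0.38 × 10600 + 0.2 × 8900 + 0.21 × 14400 + 0.21 × 5300 = 4028 + 1780 + 3024 + 1113 = 9945
EV(B) = 0.04 × 300 + 0.44 × 5800 + 0.52 × 8700 = 12 + 2552 + 4524 = 7088
Overall = 0.32 × 9945 + 0.68 × 7088 = 3182.4 + 4819.84 = 8002.24

$8,002.24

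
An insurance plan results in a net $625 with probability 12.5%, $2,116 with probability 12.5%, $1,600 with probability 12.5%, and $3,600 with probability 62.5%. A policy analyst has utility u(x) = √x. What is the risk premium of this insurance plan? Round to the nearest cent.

$153.23

E[u] = 0.125·√625 + 0.125·√2116 + 0.125·√1600 + 0.625·√3600 = 0.125·25 + 0.125·46 + 0.125·40 + 0.625·60 = 51.375
CE = (51.375)² = 2639.390625
Risk premium = EV − CE = 2792.625 − 2639.390625 = 153.234375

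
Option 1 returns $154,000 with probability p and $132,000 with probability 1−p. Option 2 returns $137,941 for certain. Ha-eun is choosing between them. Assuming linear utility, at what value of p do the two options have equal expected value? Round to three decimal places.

p = 0.270

p·154000 + (1−p)·132000 = 137941
22000p + 132000 = 137941
p = (137941 − 132000) / 22000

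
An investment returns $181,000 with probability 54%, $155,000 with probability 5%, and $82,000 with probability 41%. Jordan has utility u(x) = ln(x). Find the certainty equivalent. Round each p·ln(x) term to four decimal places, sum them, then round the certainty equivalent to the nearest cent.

$129,819.46

E[u] = 0.54·ln(181000) + 0.05·ln(155000) + 0.41·ln(82000) = 6.5374 + 0.5976 + 4.6389 = 11.7739
CE = e^11.7739 ≈ 129819.46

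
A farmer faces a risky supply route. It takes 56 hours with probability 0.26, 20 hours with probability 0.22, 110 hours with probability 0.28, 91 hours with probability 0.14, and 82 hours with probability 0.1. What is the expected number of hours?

70.7 hours

EV = 0.26 × 56 + 0.22 × 20 + 0.28 × 110 + 0.14 × 91 + 0.1 × 82 = 14.56 + 4.4 + 30.8 + 12.74 + 8.2 = 70.7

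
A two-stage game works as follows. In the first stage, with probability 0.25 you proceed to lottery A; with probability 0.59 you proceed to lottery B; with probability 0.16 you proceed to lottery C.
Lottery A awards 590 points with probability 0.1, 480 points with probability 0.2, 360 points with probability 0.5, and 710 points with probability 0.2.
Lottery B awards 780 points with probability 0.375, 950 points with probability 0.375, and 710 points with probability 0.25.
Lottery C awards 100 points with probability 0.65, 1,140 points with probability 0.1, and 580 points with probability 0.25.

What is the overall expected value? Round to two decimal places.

EV(A) = 0.1 × 590 + 0.2 × 480 + 0.5 × 360 + 0.2 × 710 = 59 + 96 + 180 + 142 = 477
EV(B) = 0.375 × 780 + 0.375 × 950 + 0.25 × 710 = 292.5 + 356.25 + 177.5 = 826.25
EV(C) = 0.65 × 100 + 0.1 × 1140 + 0.25 × 580 = 65 + 114 + 145 = 324
Overall = 0.25 × 477 + 0.59 × 826.25 + 0.16 × 324 = 119.25 + 487.4875 + 51.84 = 658.5775

658.58 points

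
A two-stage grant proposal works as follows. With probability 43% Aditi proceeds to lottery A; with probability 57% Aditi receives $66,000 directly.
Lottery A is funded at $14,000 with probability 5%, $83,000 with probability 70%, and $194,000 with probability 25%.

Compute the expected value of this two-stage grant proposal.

EV(A) = 0.05 × 14000 + 0.7 × 83000 + 0.25 × 194000 = 700 + 58100 + 48500 = 107300
Branch B: 66000 (certain)
Overall = 0.43 × 107300 + 0.57 × 66000 = 46139 + 37620 = 83759

$83,759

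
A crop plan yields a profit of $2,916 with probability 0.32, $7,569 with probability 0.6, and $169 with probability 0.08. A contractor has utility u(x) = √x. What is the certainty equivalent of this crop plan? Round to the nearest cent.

$4,973.07

E[u] = 0.32·√2916 + 0.6·√7569 + 0.08·√169 = 0.32·54 + 0.6·87 + 0.08·13 = 70.52
CE = (70.52)² = 4973.0704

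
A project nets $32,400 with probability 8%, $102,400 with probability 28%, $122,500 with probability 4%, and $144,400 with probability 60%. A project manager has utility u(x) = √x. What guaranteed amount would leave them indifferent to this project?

E[u] = 0.08·√32400 + 0.28·√102400 + 0.04·√122500 + 0.6·√144400 = 0.08·180 + 0.28·320 + 0.04·350 + 0.6·380 = 346
CE = (346)² = 119716

$119,716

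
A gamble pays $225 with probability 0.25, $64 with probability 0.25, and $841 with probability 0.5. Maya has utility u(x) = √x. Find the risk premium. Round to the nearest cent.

$82.69

E[u] = 0.25·√225 + 0.25·√64 + 0.5·√841 = 0.25·15 + 0.25·8 + 0.5·29 = 20.25
CE = (20.25)² = 410.0625
Risk premium = EV − CE = 492.75 − 410.0625 = 82.6875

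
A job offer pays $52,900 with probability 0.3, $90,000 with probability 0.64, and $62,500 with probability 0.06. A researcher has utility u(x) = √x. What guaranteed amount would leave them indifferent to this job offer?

$76,176

E[u] = 0.3·√52900 + 0.64·√90000 + 0.06·√62500 = 0.3·230 + 0.64·300 + 0.06·250 = 276
CE = (276)² = 76176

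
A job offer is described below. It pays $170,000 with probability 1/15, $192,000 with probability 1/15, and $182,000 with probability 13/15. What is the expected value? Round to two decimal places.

$181,866.67

EV = 1/15 × 170000 + 1/15 × 192000 + 13/15 × 182000 = 11333.3333 + 12800 + 157733.3333 = 181866.6667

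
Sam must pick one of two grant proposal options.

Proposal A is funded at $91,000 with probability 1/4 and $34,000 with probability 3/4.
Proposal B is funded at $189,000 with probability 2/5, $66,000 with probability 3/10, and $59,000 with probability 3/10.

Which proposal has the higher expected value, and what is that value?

Proposal A = 1/4 × 91000 + 3/4 × 34000 = 22750 + 25500 = 48250
Proposal B = 2/5 × 189000 + 3/10 × 66000 + 3/10 × 59000 = 75600 + 19800 + 17700 = 113100

Proposal B ($113,100)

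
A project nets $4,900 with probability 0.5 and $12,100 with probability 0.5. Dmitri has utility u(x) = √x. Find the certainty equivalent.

E[u] = 0.5·√4900 + 0.5·√12100 = 0.5·70 + 0.5·110 = 90
CE = (90)² = 8100

$8,100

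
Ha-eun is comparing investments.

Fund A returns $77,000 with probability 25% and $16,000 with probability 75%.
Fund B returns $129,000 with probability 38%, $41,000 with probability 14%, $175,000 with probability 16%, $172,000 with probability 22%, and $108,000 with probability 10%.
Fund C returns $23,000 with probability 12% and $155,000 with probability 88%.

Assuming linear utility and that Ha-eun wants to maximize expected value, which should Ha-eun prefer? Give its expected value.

Fund C ($139,160)

Fund A = 0.25 × 77000 + 0.75 × 16000 = 19250 + 12000 = 31250
Fund B = 0.38 × 129000 + 0.14 × 41000 + 0.16 × 175000 + 0.22 × 172000 + 0.1 × 108000 = 49020 + 5740 + 28000 + 37840 + 10800 = 131400
Fund C = 0.12 × 23000 + 0.88 × 155000 = 2760 + 136400 = 139160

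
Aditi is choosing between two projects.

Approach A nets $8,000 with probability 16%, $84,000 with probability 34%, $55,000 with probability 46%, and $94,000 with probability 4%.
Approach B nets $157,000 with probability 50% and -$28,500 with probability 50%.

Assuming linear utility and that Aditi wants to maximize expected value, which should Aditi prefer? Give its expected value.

Approach A = 0.16 × 8000 + 0.34 × 84000 + 0.46 × 55000 + 0.04 × 94000 = 1280 + 28560 + 25300 + 3760 = 58900
Approach B = 0.5 × 157000 + 0.5 × (-28500) = 78500 − 14250 = 64250

Approach B ($64,250)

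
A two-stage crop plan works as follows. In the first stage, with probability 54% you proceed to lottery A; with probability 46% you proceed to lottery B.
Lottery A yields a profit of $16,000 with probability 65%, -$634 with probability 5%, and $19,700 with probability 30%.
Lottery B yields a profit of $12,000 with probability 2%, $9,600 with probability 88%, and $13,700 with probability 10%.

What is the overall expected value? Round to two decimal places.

$13,416.96

EV(A) = 0.65 × 16000 + 0.05 × (-634) + 0.3 × 19700 = 10400 − 31.7 + 5910 = 16278.3
EV(B) = 0.02 × 12000 + 0.88 × 9600 + 0.1 × 13700 = 240 + 8448 + 1370 = 10058
Overall = 0.54 × 16278.3 + 0.46 × 10058 = 8790.282 + 4626.68 = 13416.962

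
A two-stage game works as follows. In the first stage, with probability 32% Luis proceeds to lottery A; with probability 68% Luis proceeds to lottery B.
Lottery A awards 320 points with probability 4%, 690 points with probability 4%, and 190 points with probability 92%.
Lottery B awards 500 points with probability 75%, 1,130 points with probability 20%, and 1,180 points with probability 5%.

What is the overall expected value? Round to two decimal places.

EV(A) = 0.04 × 320 + 0.04 × 690 + 0.92 × 190 = 12.8 + 27.6 + 174.8 = 215.2
EV(B) = 0.75 × 500 + 0.2 × 1130 + 0.05 × 1180 = 375 + 226 + 59 = 660
Overall = 0.32 × 215.2 + 0.68 × 660 = 68.864 + 448.8 = 517.664

517.66 points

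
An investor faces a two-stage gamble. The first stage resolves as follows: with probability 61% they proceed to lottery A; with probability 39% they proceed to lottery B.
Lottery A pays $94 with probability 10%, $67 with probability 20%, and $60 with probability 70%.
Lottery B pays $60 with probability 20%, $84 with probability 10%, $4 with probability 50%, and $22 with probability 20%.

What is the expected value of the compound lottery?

$49.98

EV(A) = 0.1 × 94 + 0.2 × 67 + 0.7 × 60 = 9.4 + 13.4 + 42 = 64.8
EV(B) = 0.2 × 60 + 0.1 × 84 + 0.5 × 4 + 0.2 × 22 = 12 + 8.4 + 2 + 4.4 = 26.8
Overall = 0.61 × 64.8 + 0.39 × 26.8 = 39.528 + 10.452 = 49.98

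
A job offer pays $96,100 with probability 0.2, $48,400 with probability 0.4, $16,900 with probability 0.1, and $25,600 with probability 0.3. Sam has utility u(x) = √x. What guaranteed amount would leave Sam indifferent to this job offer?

E[u] = 0.2·√96100 + 0.4·√48400 + 0.1·√16900 + 0.3·√25600 = 0.2·310 + 0.4·220 + 0.1·130 + 0.3·160 = 211
CE = (211)² = 44521

$44,521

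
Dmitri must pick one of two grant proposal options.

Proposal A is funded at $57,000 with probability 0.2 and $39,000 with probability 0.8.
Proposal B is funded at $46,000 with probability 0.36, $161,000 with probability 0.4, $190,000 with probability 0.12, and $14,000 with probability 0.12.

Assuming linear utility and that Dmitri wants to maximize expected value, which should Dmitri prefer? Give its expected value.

Proposal B ($105,440)

Proposal A = 0.2 × 57000 + 0.8 × 39000 = 11400 + 31200 = 42600
Proposal B = 0.36 × 46000 + 0.4 × 161000 + 0.12 × 190000 + 0.12 × 14000 = 16560 + 64400 + 22800 + 1680 = 105440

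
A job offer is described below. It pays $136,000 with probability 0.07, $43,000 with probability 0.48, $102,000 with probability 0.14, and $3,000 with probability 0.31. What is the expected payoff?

EV = 0.07 × 136000 + 0.48 × 43000 + 0.14 × 102000 + 0.31 × 3000 = 9520 + 20640 + 14280 + 930 = 45370

$45,370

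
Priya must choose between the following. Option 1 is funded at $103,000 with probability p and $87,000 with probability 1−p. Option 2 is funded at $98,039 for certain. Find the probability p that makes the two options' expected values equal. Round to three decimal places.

p = 0.690

p·103000 + (1−p)·87000 = 98039
16000p + 87000 = 98039
p = (98039 − 87000) / 16000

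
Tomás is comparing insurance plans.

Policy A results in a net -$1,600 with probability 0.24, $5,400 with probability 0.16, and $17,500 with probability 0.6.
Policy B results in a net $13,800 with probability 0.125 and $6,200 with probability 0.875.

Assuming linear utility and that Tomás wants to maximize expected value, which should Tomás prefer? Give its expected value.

Policy A = 0.24 × (-1600) + 0.16 × 5400 + 0.6 × 17500 = -384 + 864 + 10500 = 10980
Policy B = 0.125 × 13800 + 0.875 × 6200 = 1725 + 5425 = 7150

Policy A ($10,980)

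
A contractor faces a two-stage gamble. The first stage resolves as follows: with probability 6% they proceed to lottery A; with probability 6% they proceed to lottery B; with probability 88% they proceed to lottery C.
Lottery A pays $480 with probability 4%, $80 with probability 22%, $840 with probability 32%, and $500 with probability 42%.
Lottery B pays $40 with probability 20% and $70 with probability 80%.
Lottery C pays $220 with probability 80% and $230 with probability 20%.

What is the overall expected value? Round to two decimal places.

EV(A) = 0.04 × 480 + 0.22 × 80 + 0.32 × 840 + 0.42 × 500 = 19.2 + 17.6 + 268.8 + 210 = 515.6
EV(B) = 0.2 × 40 + 0.8 × 70 = 8 + 56 = 64
EV(C) = 0.8 × 220 + 0.2 × 230 = 176 + 46 = 222
Overall = 0.06 × 515.6 + 0.06 × 64 + 0.88 × 222 = 30.936 + 3.84 + 195.36 = 230.136

$230.14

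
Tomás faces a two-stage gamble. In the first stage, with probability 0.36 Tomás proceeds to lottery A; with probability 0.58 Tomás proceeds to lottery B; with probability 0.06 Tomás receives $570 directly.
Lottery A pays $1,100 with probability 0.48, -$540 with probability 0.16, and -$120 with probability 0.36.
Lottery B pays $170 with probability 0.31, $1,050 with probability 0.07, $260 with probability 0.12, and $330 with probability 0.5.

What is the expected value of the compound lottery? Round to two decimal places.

EV(A) = 0.48 × 1100 + 0.16 × (-540) + 0.36 × (-120) = 528 − 86.4 − 43.2 = 398.4
EV(B) = 0.31 × 170 + 0.07 × 1050 + 0.12 × 260 + 0.5 × 330 = 52.7 + 73.5 + 31.2 + 165 = 322.4
Branch C: 570 (certain)
Overall = 0.36 × 398.4 + 0.58 × 322.4 + 0.06 × 570 = 143.424 + 186.992 + 34.2 = 364.616

$364.62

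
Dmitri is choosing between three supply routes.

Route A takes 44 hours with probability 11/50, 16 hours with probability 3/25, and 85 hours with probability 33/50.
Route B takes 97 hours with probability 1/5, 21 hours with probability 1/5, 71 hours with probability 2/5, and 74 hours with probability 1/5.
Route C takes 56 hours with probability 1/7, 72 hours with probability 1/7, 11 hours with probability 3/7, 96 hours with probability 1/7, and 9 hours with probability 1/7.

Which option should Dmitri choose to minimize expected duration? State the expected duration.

Route C (38 hours)

Route A = 11/50 × 44 + 3/25 × 16 + 33/50 × 85 = 9.68 + 1.92 + 56.1 = 67.7
Route B = 1/5 × 97 + 1/5 × 21 + 2/5 × 71 + 1/5 × 74 = 19.4 + 4.2 + 28.4 + 14.8 = 66.8
Route C = 1/7 × 56 + 1/7 × 72 + 3/7 × 11 + 1/7 × 96 + 1/7 × 9 = 8 + 10.2857 + 4.7143 + 13.7143 + 1.2857 = 38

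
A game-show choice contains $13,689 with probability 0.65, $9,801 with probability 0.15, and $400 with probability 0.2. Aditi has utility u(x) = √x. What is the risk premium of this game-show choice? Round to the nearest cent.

E[u] = 0.65·√13689 + 0.15·√9801 + 0.2·√400 = 0.65·117 + 0.15·99 + 0.2·20 = 94.9
CE = (94.9)² = 9006.01
Risk premium = EV − CE = 10448 − 9006.01 = 1441.99

$1,441.99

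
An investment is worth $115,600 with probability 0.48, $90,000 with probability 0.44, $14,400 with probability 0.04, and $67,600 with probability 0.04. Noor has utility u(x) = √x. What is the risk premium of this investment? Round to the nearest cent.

$2,019.84

E[u] = 0.48·√115600 + 0.44·√90000 + 0.04·√14400 + 0.04·√67600 = 0.48·340 + 0.44·300 + 0.04·120 + 0.04·260 = 310.4
CE = (310.4)² = 96348.16
Risk premium = EV − CE = 98368 − 96348.16 = 2019.84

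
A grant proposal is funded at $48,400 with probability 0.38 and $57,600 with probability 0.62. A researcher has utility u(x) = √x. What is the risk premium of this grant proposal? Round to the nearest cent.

E[u] = 0.38·√48400 + 0.62·√57600 = 0.38·220 + 0.62·240 = 232.4
CE = (232.4)² = 54009.76
Risk premium = EV − CE = 54104 − 54009.76 = 94.24

$94.24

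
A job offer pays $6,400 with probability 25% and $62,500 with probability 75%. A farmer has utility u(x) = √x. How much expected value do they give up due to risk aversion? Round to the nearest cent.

E[u] = 0.25·√6400 + 0.75·√62500 = 0.25·80 + 0.75·250 = 207.5
CE = (207.5)² = 43056.25
Risk premium = EV − CE = 48475 − 43056.25 = 5418.75

$5,418.75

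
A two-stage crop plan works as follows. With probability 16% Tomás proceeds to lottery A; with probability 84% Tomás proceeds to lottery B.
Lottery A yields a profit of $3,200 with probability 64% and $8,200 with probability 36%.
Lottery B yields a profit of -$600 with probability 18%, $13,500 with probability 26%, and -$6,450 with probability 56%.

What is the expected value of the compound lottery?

EV(A) = 0.64 × 3200 + 0.36 × 8200 = 2048 + 2952 = 5000
EV(B) = 0.18 × (-600) + 0.26 × 13500 + 0.56 × (-6450) = -108 + 3510 − 3612 = -210
Overall = 0.16 × 5000 + 0.84 × (-210) = 800 − 176.4 = 623.6

$623.60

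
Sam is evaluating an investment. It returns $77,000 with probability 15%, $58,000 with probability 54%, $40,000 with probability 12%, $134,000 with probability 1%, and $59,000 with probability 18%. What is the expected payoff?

EV = 0.15 × 77000 + 0.54 × 58000 + 0.12 × 40000 + 0.01 × 134000 + 0.18 × 59000 = 11550 + 31320 + 4800 + 1340 + 10620 = 59630

$59,630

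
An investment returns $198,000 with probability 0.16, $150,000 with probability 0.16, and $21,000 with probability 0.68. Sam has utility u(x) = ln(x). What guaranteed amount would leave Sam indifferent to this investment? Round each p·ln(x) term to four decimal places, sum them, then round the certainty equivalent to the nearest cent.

E[u] = 0.16·ln(198000) + 0.16·ln(150000) + 0.68·ln(21000) = 1.9514 + 1.9069 + 6.7675 = 10.6258
CE = e^10.6258 ≈ 41183.79

$41,183.79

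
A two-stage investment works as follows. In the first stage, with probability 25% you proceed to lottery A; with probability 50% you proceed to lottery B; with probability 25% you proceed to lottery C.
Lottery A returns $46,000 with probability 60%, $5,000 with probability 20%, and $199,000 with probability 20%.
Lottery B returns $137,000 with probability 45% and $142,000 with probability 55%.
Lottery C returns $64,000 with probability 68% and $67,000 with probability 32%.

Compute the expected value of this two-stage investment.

EV(A) = 0.6 × 46000 + 0.2 × 5000 + 0.2 × 199000 = 27600 + 1000 + 39800 = 68400
EV(B) = 0.45 × 137000 + 0.55 × 142000 = 61650 + 78100 = 139750
EV(C) = 0.68 × 64000 + 0.32 × 67000 = 43520 + 21440 = 64960
Overall = 0.25 × 68400 + 0.5 × 139750 + 0.25 × 64960 = 17100 + 69875 + 16240 = 103215

$103,215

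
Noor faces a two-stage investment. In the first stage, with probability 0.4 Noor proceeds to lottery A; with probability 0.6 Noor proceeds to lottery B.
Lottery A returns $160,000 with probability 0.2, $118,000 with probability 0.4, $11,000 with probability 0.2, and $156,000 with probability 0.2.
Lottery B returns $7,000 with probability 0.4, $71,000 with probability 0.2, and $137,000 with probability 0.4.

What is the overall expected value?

EV(A) = 0.2 × 160000 + 0.4 × 118000 + 0.2 × 11000 + 0.2 × 156000 = 32000 + 47200 + 2200 + 31200 = 112600
EV(B) = 0.4 × 7000 + 0.2 × 71000 + 0.4 × 137000 = 2800 + 14200 + 54800 = 71800
Overall = 0.4 × 112600 + 0.6 × 71800 = 45040 + 43080 = 88120

$88,120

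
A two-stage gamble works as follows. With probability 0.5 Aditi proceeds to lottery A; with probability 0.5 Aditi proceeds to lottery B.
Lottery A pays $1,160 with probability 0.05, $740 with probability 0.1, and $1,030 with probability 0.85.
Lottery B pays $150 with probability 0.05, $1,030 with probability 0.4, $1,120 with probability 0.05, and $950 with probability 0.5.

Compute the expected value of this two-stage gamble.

$979

EV(A) = 0.05 × 1160 + 0.1 × 740 + 0.85 × 1030 = 58 + 74 + 875.5 = 1007.5
EV(B) = 0.05 × 150 + 0.4 × 1030 + 0.05 × 1120 + 0.5 × 950 = 7.5 + 412 + 56 + 475 = 950.5
Overall = 0.5 × 1007.5 + 0.5 × 950.5 = 503.75 + 475.25 = 979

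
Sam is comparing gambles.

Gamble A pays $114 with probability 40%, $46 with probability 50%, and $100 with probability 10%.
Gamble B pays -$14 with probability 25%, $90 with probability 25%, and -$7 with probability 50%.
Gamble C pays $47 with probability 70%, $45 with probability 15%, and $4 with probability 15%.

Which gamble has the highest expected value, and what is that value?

Gamble A = 0.4 × 114 + 0.5 × 46 + 0.1 × 100 = 45.6 + 23 + 10 = 78.6
Gamble B = 0.25 × (-14) + 0.25 × 90 + 0.5 × (-7) = -3.5 + 22.5 − 3.5 = 15.5
Gamble C = 0.7 × 47 + 0.15 × 45 + 0.15 × 4 = 32.9 + 6.75 + 0.6 = 40.25

Gamble A ($78.60)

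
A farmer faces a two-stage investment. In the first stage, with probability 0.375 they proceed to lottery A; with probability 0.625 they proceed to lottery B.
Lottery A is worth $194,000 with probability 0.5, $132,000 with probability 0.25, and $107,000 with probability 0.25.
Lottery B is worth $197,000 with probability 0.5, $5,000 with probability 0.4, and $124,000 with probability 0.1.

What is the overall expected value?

EV(A) = 0.5 × 194000 + 0.25 × 132000 + 0.25 × 107000 = 97000 + 33000 + 26750 = 156750
EV(B) = 0.5 × 197000 + 0.4 × 5000 + 0.1 × 124000 = 98500 + 2000 + 12400 = 112900
Overall = 0.375 × 156750 + 0.625 × 112900 = 58781.25 + 70562.5 = 129343.75

$129,343.75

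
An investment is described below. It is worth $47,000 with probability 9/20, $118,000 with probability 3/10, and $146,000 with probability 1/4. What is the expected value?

EV = 9/20 × 47000 + 3/10 × 118000 + 1/4 × 146000 = 21150 + 35400 + 36500 = 93050

$93,050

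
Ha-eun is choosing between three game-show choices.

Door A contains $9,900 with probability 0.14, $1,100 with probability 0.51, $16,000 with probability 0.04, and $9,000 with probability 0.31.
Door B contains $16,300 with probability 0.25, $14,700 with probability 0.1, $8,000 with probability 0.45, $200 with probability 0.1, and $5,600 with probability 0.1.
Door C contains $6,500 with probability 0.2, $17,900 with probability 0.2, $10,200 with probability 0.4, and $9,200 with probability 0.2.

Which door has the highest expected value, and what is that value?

Door C ($10,800)

Door A = 0.14 × 9900 + 0.51 × 1100 + 0.04 × 16000 + 0.31 × 9000 = 1386 + 561 + 640 + 2790 = 5377
Door B = 0.25 × 16300 + 0.1 × 14700 + 0.45 × 8000 + 0.1 × 200 + 0.1 × 5600 = 4075 + 1470 + 3600 + 20 + 560 = 9725
Door C = 0.2 × 6500 + 0.2 × 17900 + 0.4 × 10200 + 0.2 × 9200 = 1300 + 3580 + 4080 + 1840 = 10800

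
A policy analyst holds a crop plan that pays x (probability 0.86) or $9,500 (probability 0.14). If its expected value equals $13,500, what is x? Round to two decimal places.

x = $14,151.16

0.86·x + 0.14·9500 = 13500
0.86·x = 13500 − 1330 = 12170
x = 12170 / 0.86 = 14151.1628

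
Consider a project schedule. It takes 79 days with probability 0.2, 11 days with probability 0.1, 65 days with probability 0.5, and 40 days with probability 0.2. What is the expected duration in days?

57.4 days

EV = 0.2 × 79 + 0.1 × 11 + 0.5 × 65 + 0.2 × 40 = 15.8 + 1.1 + 32.5 + 8 = 57.4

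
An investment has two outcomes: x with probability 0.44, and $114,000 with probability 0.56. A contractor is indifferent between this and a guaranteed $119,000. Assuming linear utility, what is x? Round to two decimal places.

x = $125,363.64

0.44·x + 0.56·114000 = 119000
0.44·x = 119000 − 63840 = 55160
x = 55160 / 0.44 = 125363.6364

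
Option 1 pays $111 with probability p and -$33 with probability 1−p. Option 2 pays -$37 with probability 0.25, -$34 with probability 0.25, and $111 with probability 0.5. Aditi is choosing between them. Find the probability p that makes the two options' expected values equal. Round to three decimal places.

EV(Option 2) = 0.25 × (-37) + 0.25 × (-34) + 0.5 × 111 = -9.25 − 8.5 + 55.5 = 37.75
p·111 + (1−p)·(-33) = 37.75
144p − 33 = 37.75
p = (37.75 + 33) / 144

p = 0.491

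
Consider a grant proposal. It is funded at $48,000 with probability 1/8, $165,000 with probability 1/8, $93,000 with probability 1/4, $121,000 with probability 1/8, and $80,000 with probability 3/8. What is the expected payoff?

$95,000

EV = 1/8 × 48000 + 1/8 × 165000 + 1/4 × 93000 + 1/8 × 121000 + 3/8 × 80000 = 6000 + 20625 + 23250 + 15125 + 30000 = 95000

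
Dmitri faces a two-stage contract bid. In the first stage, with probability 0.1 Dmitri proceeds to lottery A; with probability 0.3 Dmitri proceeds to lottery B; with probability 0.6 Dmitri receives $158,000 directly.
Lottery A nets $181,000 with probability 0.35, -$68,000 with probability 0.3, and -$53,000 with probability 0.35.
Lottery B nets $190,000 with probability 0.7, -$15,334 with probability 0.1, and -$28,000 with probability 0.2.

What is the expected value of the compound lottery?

$134,999.98

EV(A) = 0.35 × 181000 + 0.3 × (-68000) + 0.35 × (-53000) = 63350 − 20400 − 18550 = 24400
EV(B) = 0.7 × 190000 + 0.1 × (-15334) + 0.2 × (-28000) = 133000 − 1533.4 − 5600 = 125866.6
Branch C: 158000 (certain)
Overall = 0.1 × 24400 + 0.3 × 125866.6 + 0.6 × 158000 = 2440 + 37759.98 + 94800 = 134999.98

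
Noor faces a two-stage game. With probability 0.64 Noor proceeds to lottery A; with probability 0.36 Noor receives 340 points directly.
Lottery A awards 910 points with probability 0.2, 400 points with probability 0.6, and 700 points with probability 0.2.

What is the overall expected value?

EV(A) = 0.2 × 910 + 0.6 × 400 + 0.2 × 700 = 182 + 240 + 140 = 562
Branch B: 340 (certain)
Overall = 0.64 × 562 + 0.36 × 340 = 359.68 + 122.4 = 482.08

482.08 points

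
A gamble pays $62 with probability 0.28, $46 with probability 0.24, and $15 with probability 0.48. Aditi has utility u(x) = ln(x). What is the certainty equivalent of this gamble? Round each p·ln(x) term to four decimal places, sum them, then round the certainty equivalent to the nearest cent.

$29.21

E[u] = 0.28·ln(62) + 0.24·ln(46) + 0.48·ln(15) = 1.1556 + 0.9189 + 1.2999 = 3.3744
CE = e^3.3744 ≈ 29.21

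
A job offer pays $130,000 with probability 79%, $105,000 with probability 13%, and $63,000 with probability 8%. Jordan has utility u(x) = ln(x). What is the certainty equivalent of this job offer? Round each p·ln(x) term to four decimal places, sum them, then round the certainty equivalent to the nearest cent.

E[u] = 0.79·ln(130000) + 0.13·ln(105000) + 0.08·ln(63000) = 9.3025 + 1.5030 + 0.8841 = 11.6896
CE = e^11.6896 ≈ 119324.27

$119,324.27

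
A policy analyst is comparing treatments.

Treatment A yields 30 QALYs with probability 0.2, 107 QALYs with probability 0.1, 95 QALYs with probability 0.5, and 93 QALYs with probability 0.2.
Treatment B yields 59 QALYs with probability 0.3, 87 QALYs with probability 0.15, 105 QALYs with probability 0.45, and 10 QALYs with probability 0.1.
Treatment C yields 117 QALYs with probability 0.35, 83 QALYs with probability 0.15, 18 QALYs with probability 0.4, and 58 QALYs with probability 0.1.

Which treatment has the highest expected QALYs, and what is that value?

Treatment A = 0.2 × 30 + 0.1 × 107 + 0.5 × 95 + 0.2 × 93 = 6 + 10.7 + 47.5 + 18.6 = 82.8
Treatment B = 0.3 × 59 + 0.15 × 87 + 0.45 × 105 + 0.1 × 10 = 17.7 + 13.05 + 47.25 + 1 = 79
Treatment C = 0.35 × 117 + 0.15 × 83 + 0.4 × 18 + 0.1 × 58 = 40.95 + 12.45 + 7.2 + 5.8 = 66.4

Treatment A (82.8 QALYs)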